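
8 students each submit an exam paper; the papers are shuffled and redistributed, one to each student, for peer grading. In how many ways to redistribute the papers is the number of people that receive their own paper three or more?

3235

# with exactly i fixed is C(8,i)·!(8-i); sum over i=3..8:
  i=3: C(8,3)·!5 = 56·44 = 2464
  i=4: C(8,4)·!4 = 70·9 = 630
  i=5: C(8,5)·!3 = 56·2 = 112
  i=6: C(8,6)·!2 = 28·1 = 28
  i=7: C(8,7)·!1 = 8·0 = 0
  i=8: C(8,8)·!0 = 1·1 = 1
Total = 3235.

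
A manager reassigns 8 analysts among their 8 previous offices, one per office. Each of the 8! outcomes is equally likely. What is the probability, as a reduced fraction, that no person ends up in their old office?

2119/5760

Favorable outcomes: !8 = 14833.
Total outcomes: 8! = 40320.
Probability = 14833/40320 = 2119/5760.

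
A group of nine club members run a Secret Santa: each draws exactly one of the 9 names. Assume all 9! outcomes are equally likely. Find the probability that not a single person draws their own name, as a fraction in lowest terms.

16687/45360

Favorable outcomes: !9 = 133496.
Total outcomes: 9! = 362880.
Probability = 133496/362880 = 16687/45360.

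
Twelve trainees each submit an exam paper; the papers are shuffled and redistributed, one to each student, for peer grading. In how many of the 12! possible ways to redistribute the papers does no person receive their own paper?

176214841

!12 = 12! · Σ_{k=0}^{12} (-1)^k/k!
= 12! - 12!/1! + 12!/2! - 12!/3! + 12!/4! - 12!/5! + 12!/6! - 12!/7! + 12!/8! - 12!/9! + 12!/10! - 12!/11! + 12!/12!
= 479001600 - 479001600 + 239500800 - 79833600 + 19958400 - 3991680 + 665280 - 95040 + 11880 - 1320 + 132 - 12 + 1
= 176214841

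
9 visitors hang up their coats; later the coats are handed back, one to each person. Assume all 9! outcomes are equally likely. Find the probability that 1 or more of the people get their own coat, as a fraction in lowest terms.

28673/45360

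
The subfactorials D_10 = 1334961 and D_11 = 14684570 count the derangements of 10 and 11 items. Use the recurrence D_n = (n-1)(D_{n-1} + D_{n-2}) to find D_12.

176214841

D_12 = (12-1)·(D_11 + D_10) = 11·(14684570 + 1334961) = 11·16019531 = 176214841.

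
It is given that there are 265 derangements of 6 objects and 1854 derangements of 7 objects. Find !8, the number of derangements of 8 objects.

!8 = (8-1)·(!7 + !6) = 7·(1854 + 265) = 7·2119 = 14833.

14833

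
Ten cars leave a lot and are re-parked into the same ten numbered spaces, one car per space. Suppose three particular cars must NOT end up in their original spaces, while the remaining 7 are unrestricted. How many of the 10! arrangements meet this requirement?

2656080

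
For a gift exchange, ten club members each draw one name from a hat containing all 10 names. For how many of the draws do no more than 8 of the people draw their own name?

3628799

# with exactly i fixed is C(10,i)·!(10-i); sum over i=0..8:
  i=0: C(10,0)·!10 = 1·1334961 = 1334961
  i=1: C(10,1)·!9 = 10·133496 = 1334960
  i=2: C(10,2)·!8 = 45·14833 = 667485
  i=3: C(10,3)·!7 = 120·1854 = 222480
  i=4: C(10,4)·!6 = 210·265 = 55650
  i=5: C(10,5)·!5 = 252·44 = 11088
  i=6: C(10,6)·!4 = 210·9 = 1890
  i=7: C(10,7)·!3 = 120·2 = 240
  i=8: C(10,8)·!2 = 45·1 = 45
Total = 3628799.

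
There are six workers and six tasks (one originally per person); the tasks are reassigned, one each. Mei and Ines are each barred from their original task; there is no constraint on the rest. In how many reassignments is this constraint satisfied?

Let A_j be the event that the j-th constrained one is fixed. By inclusion-exclusion over the 2 events:
Σ_{j=0}^{2} (-1)^j C(2,j)(6-j)!
= C(2,0)·6! - C(2,1)·5! + C(2,2)·4!
= 720 - 240 + 24
= 504

504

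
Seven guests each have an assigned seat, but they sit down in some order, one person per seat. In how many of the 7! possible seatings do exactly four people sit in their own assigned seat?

70

Choose which 4 of the 7 are fixed: C(7,4) = 35.
The remaining 3 must be deranged: !3 = 2.
Total: 35 × 2 = 70.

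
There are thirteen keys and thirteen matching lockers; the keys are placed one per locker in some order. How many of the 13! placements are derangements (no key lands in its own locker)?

The number of derangements of 13 is !13 = Σ_{k=0}^{13} (-1)^k·13!/k!
= 13! - 13!/1! + 13!/2! - 13!/3! + 13!/4! - 13!/5! + 13!/6! - 13!/7! + 13!/8! - 13!/9! + 13!/10! - 13!/11! + 13!/12! - 13!/13!
= 6227020800 - 6227020800 + 3113510400 - 1037836800 + 259459200 - 51891840 + 8648640 - 1235520 + 154440 - 17160 + 1716 - 156 + 13 - 1
= 2290792932

2290792932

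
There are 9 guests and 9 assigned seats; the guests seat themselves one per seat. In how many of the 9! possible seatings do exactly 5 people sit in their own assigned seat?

Pick the 5 fixed positions: C(9,5) = 126 ways.
The remaining 4 must be deranged: !4 = 9.
Total: 126 × 9 = 1134.

1134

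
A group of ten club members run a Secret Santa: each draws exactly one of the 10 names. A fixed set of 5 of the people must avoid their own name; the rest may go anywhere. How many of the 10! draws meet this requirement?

2170680

Inclusion-exclusion on the 5 forbidden self-matches:
Σ_{j=0}^{5} (-1)^j C(5,j)(10-j)!
= C(5,0)·10! - C(5,1)·9! + C(5,2)·8! - C(5,3)·7! + C(5,4)·6! - C(5,5)·5!
= 3628800 - 1814400 + 403200 - 50400 + 3600 - 120
= 2170680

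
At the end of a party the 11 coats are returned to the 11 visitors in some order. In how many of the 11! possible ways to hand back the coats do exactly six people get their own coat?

20328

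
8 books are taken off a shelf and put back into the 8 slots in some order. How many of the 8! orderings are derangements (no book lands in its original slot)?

14833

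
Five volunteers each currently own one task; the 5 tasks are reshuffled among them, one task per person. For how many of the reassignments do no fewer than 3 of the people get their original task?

# with exactly i fixed is C(5,i)·!(5-i); sum over i=3..5:
  i=3: C(5,3)·!2 = 10·1 = 10
  i=4: C(5,4)·!1 = 5·0 = 0
  i=5: C(5,5)·!0 = 1·1 = 1
Total = 11.

11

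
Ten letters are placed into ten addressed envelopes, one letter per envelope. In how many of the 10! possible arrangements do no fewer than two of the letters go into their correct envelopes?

# with exactly i fixed is C(10,i)·!(10-i); sum over i=2..10:
  i=2: C(10,2)·!8 = 45·14833 = 667485
  i=3: C(10,3)·!7 = 120·1854 = 222480
  i=4: C(10,4)·!6 = 210·265 = 55650
  i=5: C(10,5)·!5 = 252·44 = 11088
  i=6: C(10,6)·!4 = 210·9 = 1890
  i=7: C(10,7)·!3 = 120·2 = 240
  i=8: C(10,8)·!2 = 45·1 = 45
  i=9: C(10,9)·!1 = 10·0 = 0
  i=10: C(10,10)·!0 = 1·1 = 1
Total = 958879.

958879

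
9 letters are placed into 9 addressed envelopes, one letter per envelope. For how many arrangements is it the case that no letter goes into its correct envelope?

133496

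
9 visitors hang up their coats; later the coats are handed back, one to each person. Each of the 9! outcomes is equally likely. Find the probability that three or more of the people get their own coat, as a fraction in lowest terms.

Favorable outcomes: Σ_{i≥3} C(9,i)·!(9-i) = 84·265 + 126·44 + 126·9 + 84·2 + 36·1 + 9·0 + 1·1 = 29143.
Total outcomes: 9! = 362880.
Probability = 29143/362880 = 29143/362880.

29143/362880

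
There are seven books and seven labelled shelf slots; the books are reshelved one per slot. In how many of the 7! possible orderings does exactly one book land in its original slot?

1855

Choose which one of the 7 is fixed: C(7,1) = 7.
The other 6 form a derangement: !6 = 265.
Total: 7 × 265 = 1855.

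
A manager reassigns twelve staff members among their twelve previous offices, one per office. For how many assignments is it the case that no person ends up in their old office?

The subfactorial !12 = [12!/e] (nearest integer).
12! = 479001600, and 479001600/e ≈ 176214840.93, so !12 = 176214841.

176214841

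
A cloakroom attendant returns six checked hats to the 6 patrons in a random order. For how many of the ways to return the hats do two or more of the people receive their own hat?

191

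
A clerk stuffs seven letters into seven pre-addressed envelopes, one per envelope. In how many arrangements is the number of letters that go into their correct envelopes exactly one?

1855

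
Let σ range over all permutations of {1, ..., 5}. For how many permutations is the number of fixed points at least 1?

76

Sum C(5,i)·!(5-i) for i = 1..5:
  i=1: C(5,1)·!4 = 5·9 = 45
  i=2: C(5,2)·!3 = 10·2 = 20
  i=3: C(5,3)·!2 = 10·1 = 10
  i=4: C(5,4)·!1 = 5·0 = 0
  i=5: C(5,5)·!0 = 1·1 = 1
Total = 76.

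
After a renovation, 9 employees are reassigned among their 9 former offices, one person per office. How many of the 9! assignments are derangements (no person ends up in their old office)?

133496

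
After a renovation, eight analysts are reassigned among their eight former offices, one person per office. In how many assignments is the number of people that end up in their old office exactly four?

Pick the 4 fixed positions: C(8,4) = 70 ways.
The remaining 4 must be deranged: !4 = 9.
Total: 70 × 9 = 630.

630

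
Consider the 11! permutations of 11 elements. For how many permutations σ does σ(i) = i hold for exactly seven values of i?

2970

Choose which 7 of the 11 are fixed: C(11,7) = 330.
The remaining 4 must be deranged: !4 = 9.
Total: 330 × 9 = 2970.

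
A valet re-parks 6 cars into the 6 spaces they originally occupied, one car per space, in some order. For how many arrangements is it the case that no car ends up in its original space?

The subfactorial !6 = [6!/e] (nearest integer).
6! = 720, and 720/e ≈ 264.87, so !6 = 265.

265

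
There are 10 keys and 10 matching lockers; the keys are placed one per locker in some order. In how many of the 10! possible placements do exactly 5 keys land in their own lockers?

Choose which 5 of the 10 are fixed: C(10,5) = 252.
The other 5 form a derangement: !5 = 44.
Total: 252 × 44 = 11088.

11088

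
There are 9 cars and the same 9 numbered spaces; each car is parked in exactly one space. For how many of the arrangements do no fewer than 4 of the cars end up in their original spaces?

Sum C(9,i)·!(9-i) for i = 4..9:
  i=4: C(9,4)·!5 = 126·44 = 5544
  i=5: C(9,5)·!4 = 126·9 = 1134
  i=6: C(9,6)·!3 = 84·2 = 168
  i=7: C(9,7)·!2 = 36·1 = 36
  i=8: C(9,8)·!1 = 9·0 = 0
  i=9: C(9,9)·!0 = 1·1 = 1
Total = 6883.

6883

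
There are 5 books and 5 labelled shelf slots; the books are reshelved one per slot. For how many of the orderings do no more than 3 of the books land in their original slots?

119

Sum C(5,i)·!(5-i) for i = 0..3:
  i=0: C(5,0)·!5 = 1·44 = 44
  i=1: C(5,1)·!4 = 5·9 = 45
  i=2: C(5,2)·!3 = 10·2 = 20
  i=3: C(5,3)·!2 = 10·1 = 10
Total = 119.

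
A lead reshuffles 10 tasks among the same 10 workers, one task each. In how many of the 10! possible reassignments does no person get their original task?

1334961

Use !n = (n-1)(!(n-1) + !(n-2)).
!10 = 9·(133496 + 14833) = 9·148329 = 1334961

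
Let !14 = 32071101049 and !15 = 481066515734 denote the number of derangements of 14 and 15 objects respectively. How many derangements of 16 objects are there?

7697064251745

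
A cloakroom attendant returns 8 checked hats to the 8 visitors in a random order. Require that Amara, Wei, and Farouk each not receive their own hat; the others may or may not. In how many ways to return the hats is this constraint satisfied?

27240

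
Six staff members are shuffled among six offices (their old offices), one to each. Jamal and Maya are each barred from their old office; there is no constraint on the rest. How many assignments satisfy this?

Let A_j be the event that the j-th constrained one is fixed. By inclusion-exclusion over the 2 events:
Σ_{j=0}^{2} (-1)^j C(2,j)(6-j)!
= C(2,0)·6! - C(2,1)·5! + C(2,2)·4!
= 720 - 240 + 24
= 504

504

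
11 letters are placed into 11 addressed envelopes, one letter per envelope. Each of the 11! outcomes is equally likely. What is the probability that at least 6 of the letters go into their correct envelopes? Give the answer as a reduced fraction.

5921/9979200

Favorable outcomes: Σ_{i≥6} C(11,i)·!(11-i) = 462·44 + 330·9 + 165·2 + 55·1 + 11·0 + 1·1 = 23684.
Total outcomes: 11! = 39916800.
Probability = 23684/39916800 = 5921/9979200.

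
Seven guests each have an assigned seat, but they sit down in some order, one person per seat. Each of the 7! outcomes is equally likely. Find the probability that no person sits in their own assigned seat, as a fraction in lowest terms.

Favorable outcomes: !7 = 1854.
Total outcomes: 7! = 5040.
Probability = 1854/5040 = 103/280.

103/280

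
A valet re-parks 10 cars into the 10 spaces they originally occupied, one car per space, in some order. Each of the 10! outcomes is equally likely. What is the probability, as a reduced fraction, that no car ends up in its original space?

Favorable outcomes: !10 = 1334961.
Total outcomes: 10! = 3628800.
Probability = 1334961/3628800 = 16481/44800.

16481/44800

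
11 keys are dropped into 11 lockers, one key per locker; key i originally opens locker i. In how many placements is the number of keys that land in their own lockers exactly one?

14684571

Pick the single fixed position: C(11,1) = 11 ways.
The other 10 form a derangement: !10 = 1334961.
Total: 11 × 1334961 = 14684571.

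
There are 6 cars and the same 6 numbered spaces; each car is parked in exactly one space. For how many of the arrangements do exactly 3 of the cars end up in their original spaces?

40

Choose which 3 of the 6 are fixed: C(6,3) = 20.
The remaining 3 must be deranged: !3 = 2.
Total: 20 × 2 = 40.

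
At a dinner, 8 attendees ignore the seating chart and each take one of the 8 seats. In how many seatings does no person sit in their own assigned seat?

!8 is the nearest integer to 8!/e.
8! = 40320, and 40320/e ≈ 14832.90, so !8 = 14833.

14833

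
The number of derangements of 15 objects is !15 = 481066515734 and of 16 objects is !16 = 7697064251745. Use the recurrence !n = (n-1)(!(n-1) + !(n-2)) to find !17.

!17 = (17-1)·(!16 + !15) = 16·(7697064251745 + 481066515734) = 16·8178130767479 = 130850092279664.

130850092279664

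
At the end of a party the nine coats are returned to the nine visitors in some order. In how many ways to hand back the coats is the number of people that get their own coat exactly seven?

36

Pick the 7 fixed positions: C(9,7) = 36 ways.
The other 2 form a derangement: !2 = 1.
Total: 36 × 1 = 36.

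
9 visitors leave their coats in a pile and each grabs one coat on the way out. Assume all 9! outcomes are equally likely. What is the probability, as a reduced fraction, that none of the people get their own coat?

Favorable outcomes: !9 = 133496.
Total outcomes: 9! = 362880.
Probability = 133496/362880 = 16687/45360.

16687/45360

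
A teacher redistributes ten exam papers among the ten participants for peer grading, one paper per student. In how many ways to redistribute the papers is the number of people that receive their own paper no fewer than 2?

958879

Sum C(10,i)·!(10-i) for i = 2..10:
  i=2: C(10,2)·!8 = 45·14833 = 667485
  i=3: C(10,3)·!7 = 120·1854 = 222480
  i=4: C(10,4)·!6 = 210·265 = 55650
  i=5: C(10,5)·!5 = 252·44 = 11088
  i=6: C(10,6)·!4 = 210·9 = 1890
  i=7: C(10,7)·!3 = 120·2 = 240
  i=8: C(10,8)·!2 = 45·1 = 45
  i=9: C(10,9)·!1 = 10·0 = 0
  i=10: C(10,10)·!0 = 1·1 = 1
Total = 958879.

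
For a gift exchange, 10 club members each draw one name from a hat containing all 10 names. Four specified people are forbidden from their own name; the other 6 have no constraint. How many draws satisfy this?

2399760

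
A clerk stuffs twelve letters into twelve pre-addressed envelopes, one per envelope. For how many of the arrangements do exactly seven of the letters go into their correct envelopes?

Pick the 7 fixed positions: C(12,7) = 792 ways.
The other 5 form a derangement: !5 = 44.
Total: 792 × 44 = 34848.

34848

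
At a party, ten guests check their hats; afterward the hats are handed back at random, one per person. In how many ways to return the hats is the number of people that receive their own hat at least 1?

2293839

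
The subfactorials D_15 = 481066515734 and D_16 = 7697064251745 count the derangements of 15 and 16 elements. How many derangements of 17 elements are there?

130850092279664

D_17 = (17-1)·(D_16 + D_15) = 16·(7697064251745 + 481066515734) = 16·8178130767479 = 130850092279664.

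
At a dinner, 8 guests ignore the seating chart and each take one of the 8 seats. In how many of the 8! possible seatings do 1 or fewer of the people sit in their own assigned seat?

29665

# with exactly i fixed is C(8,i)·!(8-i); sum over i=0..1:
  i=0: C(8,0)·!8 = 1·14833 = 14833
  i=1: C(8,1)·!7 = 8·1854 = 14832
Total = 29665.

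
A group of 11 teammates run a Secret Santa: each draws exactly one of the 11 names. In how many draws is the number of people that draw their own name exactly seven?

2970

Pick the 7 fixed positions: C(11,7) = 330 ways.
The other 4 form a derangement: !4 = 9.
Total: 330 × 9 = 2970.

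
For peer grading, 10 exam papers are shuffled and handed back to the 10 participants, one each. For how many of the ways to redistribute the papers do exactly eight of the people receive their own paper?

Pick the 8 fixed positions: C(10,8) = 45 ways.
The other 2 form a derangement: !2 = 1.
Total: 45 × 1 = 45.

45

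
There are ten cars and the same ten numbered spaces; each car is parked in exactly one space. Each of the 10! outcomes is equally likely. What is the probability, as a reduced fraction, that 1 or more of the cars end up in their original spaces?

Favorable outcomes: Σ_{i≥1} C(10,i)·!(10-i) = 10·133496 + 45·14833 + 120·1854 + 210·265 + 252·44 + 210·9 + 120·2 + 45·1 + 10·0 + 1·1 = 2293839.
Total outcomes: 10! = 3628800.
Probability = 2293839/3628800 = 28319/44800.

28319/44800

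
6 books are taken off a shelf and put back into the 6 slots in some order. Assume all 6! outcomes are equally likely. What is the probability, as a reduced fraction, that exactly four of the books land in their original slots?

1/48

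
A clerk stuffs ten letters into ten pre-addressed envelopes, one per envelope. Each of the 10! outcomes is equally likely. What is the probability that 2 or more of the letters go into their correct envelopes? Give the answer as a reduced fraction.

958879/3628800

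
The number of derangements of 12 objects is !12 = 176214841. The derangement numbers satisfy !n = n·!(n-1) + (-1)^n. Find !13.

!13 = 13·176214841 - 1 = 2290792932.

2290792932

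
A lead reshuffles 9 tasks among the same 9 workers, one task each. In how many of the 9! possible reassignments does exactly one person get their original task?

Pick the single fixed position: C(9,1) = 9 ways.
The other 8 form a derangement: !8 = 14833.
Total: 9 × 14833 = 133497.

133497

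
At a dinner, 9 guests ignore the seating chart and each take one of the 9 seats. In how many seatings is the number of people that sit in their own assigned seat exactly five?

1134

Choose which 5 of the 9 are fixed: C(9,5) = 126.
The remaining 4 must be deranged: !4 = 9.
Total: 126 × 9 = 1134.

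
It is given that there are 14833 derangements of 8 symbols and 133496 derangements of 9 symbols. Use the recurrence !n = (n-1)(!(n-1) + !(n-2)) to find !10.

1334961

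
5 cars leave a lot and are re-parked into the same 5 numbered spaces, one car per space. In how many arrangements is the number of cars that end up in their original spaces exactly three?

10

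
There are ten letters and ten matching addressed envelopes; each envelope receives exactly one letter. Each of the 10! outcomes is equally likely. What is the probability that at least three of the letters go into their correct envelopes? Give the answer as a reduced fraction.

145697/1814400

Favorable outcomes: Σ_{i≥3} C(10,i)·!(10-i) = 120·1854 + 210·265 + 252·44 + 210·9 + 120·2 + 45·1 + 10·0 + 1·1 = 291394.
Total outcomes: 10! = 3628800.
Probability = 291394/3628800 = 145697/1814400.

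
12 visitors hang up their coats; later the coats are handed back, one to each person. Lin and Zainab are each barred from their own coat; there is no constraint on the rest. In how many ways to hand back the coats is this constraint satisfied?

402796800

Inclusion-exclusion on the 2 forbidden self-matches:
Σ_{j=0}^{2} (-1)^j C(2,j)(12-j)!
= C(2,0)·12! - C(2,1)·11! + C(2,2)·10!
= 479001600 - 79833600 + 3628800
= 402796800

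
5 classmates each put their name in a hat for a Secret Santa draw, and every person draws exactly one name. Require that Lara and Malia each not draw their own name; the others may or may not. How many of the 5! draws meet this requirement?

Inclusion-exclusion on the 2 forbidden self-matches:
Σ_{j=0}^{2} (-1)^j C(2,j)(5-j)!
= C(2,0)·5! - C(2,1)·4! + C(2,2)·3!
= 120 - 48 + 6
= 78

78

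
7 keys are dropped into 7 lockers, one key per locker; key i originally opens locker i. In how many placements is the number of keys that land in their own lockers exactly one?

1855

Choose which one of the 7 is fixed: C(7,1) = 7.
The remaining 6 must be deranged: !6 = 265.
Total: 7 × 265 = 1855.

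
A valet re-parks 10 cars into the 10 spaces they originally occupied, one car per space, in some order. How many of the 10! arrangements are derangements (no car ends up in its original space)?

1334961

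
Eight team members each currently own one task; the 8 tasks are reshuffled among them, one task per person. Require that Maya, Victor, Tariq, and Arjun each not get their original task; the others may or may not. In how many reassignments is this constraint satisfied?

24024

Inclusion-exclusion on the 4 forbidden self-matches:
Σ_{j=0}^{4} (-1)^j C(4,j)(8-j)!
= C(4,0)·8! - C(4,1)·7! + C(4,2)·6! - C(4,3)·5! + C(4,4)·4!
= 40320 - 20160 + 4320 - 480 + 24
= 24024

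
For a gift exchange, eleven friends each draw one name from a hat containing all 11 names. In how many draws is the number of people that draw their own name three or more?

3205379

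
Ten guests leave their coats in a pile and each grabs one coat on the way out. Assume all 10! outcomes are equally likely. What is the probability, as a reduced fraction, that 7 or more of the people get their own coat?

143/1814400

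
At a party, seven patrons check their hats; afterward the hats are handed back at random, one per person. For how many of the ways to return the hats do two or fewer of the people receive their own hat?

# with exactly i fixed is C(7,i)·!(7-i); sum over i=0..2:
  i=0: C(7,0)·!7 = 1·1854 = 1854
  i=1: C(7,1)·!6 = 7·265 = 1855
  i=2: C(7,2)·!5 = 21·44 = 924
Total = 4633.

4633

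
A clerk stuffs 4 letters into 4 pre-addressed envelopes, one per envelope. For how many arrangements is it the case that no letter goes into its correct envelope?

9

By inclusion-exclusion, !4 = Σ (-1)^k · 4!/k! for k=0..4
= 4! - 4!/1! + 4!/2! - 4!/3! + 4!/4!
= 24 - 24 + 12 - 4 + 1
= 9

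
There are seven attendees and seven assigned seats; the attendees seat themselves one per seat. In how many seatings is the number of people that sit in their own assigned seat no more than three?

4948

Sum C(7,i)·!(7-i) for i = 0..3:
  i=0: C(7,0)·!7 = 1·1854 = 1854
  i=1: C(7,1)·!6 = 7·265 = 1855
  i=2: C(7,2)·!5 = 21·44 = 924
  i=3: C(7,3)·!4 = 35·9 = 315
Total = 4948.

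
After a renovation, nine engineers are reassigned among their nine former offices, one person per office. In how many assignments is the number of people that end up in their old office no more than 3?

355997

Sum C(9,i)·!(9-i) for i = 0..3:
  i=0: C(9,0)·!9 = 1·133496 = 133496
  i=1: C(9,1)·!8 = 9·14833 = 133497
  i=2: C(9,2)·!7 = 36·1854 = 66744
  i=3: C(9,3)·!6 = 84·265 = 22260
Total = 355997.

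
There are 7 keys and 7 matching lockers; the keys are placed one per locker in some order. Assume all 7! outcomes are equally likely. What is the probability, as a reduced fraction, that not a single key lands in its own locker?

Favorable outcomes: !7 = 1854.
Total outcomes: 7! = 5040.
Probability = 1854/5040 = 103/280.

103/280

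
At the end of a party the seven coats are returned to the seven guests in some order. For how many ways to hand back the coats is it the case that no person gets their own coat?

1854

The number of derangements of 7 is !7 = Σ_{k=0}^{7} (-1)^k·7!/k!
= 7! - 7!/1! + 7!/2! - 7!/3! + 7!/4! - 7!/5! + 7!/6! - 7!/7!
= 5040 - 5040 + 2520 - 840 + 210 - 42 + 7 - 1
= 1854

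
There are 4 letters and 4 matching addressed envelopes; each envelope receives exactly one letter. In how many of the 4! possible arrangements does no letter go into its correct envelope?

The number of derangements of 4 is !4 = Σ_{k=0}^{4} (-1)^k·4!/k!
= 4! - 4!/1! + 4!/2! - 4!/3! + 4!/4!
= 24 - 24 + 12 - 4 + 1
= 9

9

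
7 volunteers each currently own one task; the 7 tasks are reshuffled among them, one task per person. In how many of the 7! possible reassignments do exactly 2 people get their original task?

924

Choose which 2 of the 7 are fixed: C(7,2) = 21.
The remaining 5 must be deranged: !5 = 44.
Total: 21 × 44 = 924.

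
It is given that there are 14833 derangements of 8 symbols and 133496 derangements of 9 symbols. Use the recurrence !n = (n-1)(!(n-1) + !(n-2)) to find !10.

!10 = (10-1)·(!9 + !8) = 9·(133496 + 14833) = 9·148329 = 1334961.

1334961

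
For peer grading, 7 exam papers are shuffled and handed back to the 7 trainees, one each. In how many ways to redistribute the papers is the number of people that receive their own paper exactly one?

Pick the single fixed position: C(7,1) = 7 ways.
The other 6 form a derangement: !6 = 265.
Total: 7 × 265 = 1855.

1855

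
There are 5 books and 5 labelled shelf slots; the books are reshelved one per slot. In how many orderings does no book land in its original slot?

44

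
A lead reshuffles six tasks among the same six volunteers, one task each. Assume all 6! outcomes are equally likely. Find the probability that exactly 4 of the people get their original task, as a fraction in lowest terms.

1/48

Favorable outcomes: C(6,4)·!2 = 15·1 = 15.
Total outcomes: 6! = 720.
Probability = 15/720 = 1/48.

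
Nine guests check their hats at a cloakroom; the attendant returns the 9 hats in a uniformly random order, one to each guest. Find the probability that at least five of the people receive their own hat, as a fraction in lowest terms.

1339/362880

Favorable outcomes: Σ_{i≥5} C(9,i)·!(9-i) = 126·9 + 84·2 + 36·1 + 9·0 + 1·1 = 1339.
Total outcomes: 9! = 362880.
Probability = 1339/362880 = 1339/362880.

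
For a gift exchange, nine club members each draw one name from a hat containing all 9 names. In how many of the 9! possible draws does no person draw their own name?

133496

Recurrence: !9 = 9·!8 + (-1)^9.
!9 = 9·14833 - 1 = 133496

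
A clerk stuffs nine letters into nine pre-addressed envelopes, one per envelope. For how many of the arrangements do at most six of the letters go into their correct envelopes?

Sum C(9,i)·!(9-i) for i = 0..6:
  i=0: C(9,0)·!9 = 1·133496 = 133496
  i=1: C(9,1)·!8 = 9·14833 = 133497
  i=2: C(9,2)·!7 = 36·1854 = 66744
  i=3: C(9,3)·!6 = 84·265 = 22260
  i=4: C(9,4)·!5 = 126·44 = 5544
  i=5: C(9,5)·!4 = 126·9 = 1134
  i=6: C(9,6)·!3 = 84·2 = 168
Total = 362843.

362843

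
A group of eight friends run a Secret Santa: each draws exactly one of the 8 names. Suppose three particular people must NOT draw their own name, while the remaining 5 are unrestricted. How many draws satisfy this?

27240

Let A_j be the event that the j-th constrained one is fixed. By inclusion-exclusion over the 3 events:
Σ_{j=0}^{3} (-1)^j C(3,j)(8-j)!
= C(3,0)·8! - C(3,1)·7! + C(3,2)·6! - C(3,3)·5!
= 40320 - 15120 + 2160 - 120
= 27240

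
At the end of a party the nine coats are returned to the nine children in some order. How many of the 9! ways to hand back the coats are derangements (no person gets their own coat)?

133496

Recurrence: !9 = 9·!8 + (-1)^9.
!9 = 9·14833 - 1 = 133496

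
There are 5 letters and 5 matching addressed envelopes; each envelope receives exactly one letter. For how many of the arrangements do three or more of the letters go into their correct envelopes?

# with exactly i fixed is C(5,i)·!(5-i); sum over i=3..5:
  i=3: C(5,3)·!2 = 10·1 = 10
  i=4: C(5,4)·!1 = 5·0 = 0
  i=5: C(5,5)·!0 = 1·1 = 1
Total = 11.

11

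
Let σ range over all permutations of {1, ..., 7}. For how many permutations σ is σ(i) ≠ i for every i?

1854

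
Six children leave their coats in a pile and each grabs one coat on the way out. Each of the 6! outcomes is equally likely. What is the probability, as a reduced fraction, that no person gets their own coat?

53/144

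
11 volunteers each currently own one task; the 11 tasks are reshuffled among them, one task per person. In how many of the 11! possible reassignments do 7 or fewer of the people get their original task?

39916414

# with exactly i fixed is C(11,i)·!(11-i); sum over i=0..7:
  i=0: C(11,0)·!11 = 1·14684570 = 14684570
  i=1: C(11,1)·!10 = 11·1334961 = 14684571
  i=2: C(11,2)·!9 = 55·133496 = 7342280
  i=3: C(11,3)·!8 = 165·14833 = 2447445
  i=4: C(11,4)·!7 = 330·1854 = 611820
  i=5: C(11,5)·!6 = 462·265 = 122430
  i=6: C(11,6)·!5 = 462·44 = 20328
  i=7: C(11,7)·!4 = 330·9 = 2970
Total = 39916414.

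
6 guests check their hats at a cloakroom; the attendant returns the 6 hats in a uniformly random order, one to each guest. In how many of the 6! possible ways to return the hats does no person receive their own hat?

265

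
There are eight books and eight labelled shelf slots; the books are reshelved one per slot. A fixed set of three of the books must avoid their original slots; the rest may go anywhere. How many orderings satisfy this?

27240

Let A_j be the event that the j-th constrained one is fixed. By inclusion-exclusion over the 3 events:
Σ_{j=0}^{3} (-1)^j C(3,j)(8-j)!
= C(3,0)·8! - C(3,1)·7! + C(3,2)·6! - C(3,3)·5!
= 40320 - 15120 + 2160 - 120
= 27240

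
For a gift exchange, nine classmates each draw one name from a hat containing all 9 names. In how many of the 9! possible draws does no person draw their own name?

133496

The subfactorial !9 = [9!/e] (nearest integer).
9! = 362880, and 362880/e ≈ 133496.09, so !9 = 133496.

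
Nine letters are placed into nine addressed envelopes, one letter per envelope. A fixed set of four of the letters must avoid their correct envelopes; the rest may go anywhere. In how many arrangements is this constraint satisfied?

229080

Inclusion-exclusion on the 4 forbidden self-matches:
Σ_{j=0}^{4} (-1)^j C(4,j)(9-j)!
= C(4,0)·9! - C(4,1)·8! + C(4,2)·7! - C(4,3)·6! + C(4,4)·5!
= 362880 - 161280 + 30240 - 2880 + 120
= 229080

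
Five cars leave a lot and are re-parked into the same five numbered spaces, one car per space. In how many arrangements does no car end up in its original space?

By inclusion-exclusion, !5 = Σ (-1)^k · 5!/k! for k=0..5
= 5! - 5!/1! + 5!/2! - 5!/3! + 5!/4! - 5!/5!
= 120 - 120 + 60 - 20 + 5 - 1
= 44

44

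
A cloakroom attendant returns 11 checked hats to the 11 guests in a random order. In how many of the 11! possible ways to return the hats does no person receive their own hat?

14684570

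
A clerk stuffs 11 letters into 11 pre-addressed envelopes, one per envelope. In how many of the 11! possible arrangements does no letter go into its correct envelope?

14684570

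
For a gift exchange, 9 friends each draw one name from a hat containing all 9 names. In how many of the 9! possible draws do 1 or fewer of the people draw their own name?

266993

Sum C(9,i)·!(9-i) for i = 0..1:
  i=0: C(9,0)·!9 = 1·133496 = 133496
  i=1: C(9,1)·!8 = 9·14833 = 133497
Total = 266993.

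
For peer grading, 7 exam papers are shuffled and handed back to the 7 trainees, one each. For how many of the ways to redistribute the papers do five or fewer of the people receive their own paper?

# with exactly i fixed is C(7,i)·!(7-i); sum over i=0..5:
  i=0: C(7,0)·!7 = 1·1854 = 1854
  i=1: C(7,1)·!6 = 7·265 = 1855
  i=2: C(7,2)·!5 = 21·44 = 924
  i=3: C(7,3)·!4 = 35·9 = 315
  i=4: C(7,4)·!3 = 35·2 = 70
  i=5: C(7,5)·!2 = 21·1 = 21
Total = 5039.

5039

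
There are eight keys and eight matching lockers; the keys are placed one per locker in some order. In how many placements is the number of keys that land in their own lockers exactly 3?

2464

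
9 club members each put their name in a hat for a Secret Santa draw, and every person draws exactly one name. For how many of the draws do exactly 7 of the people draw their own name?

Choose which 7 of the 9 are fixed: C(9,7) = 36.
The other 2 form a derangement: !2 = 1.
Total: 36 × 1 = 36.

36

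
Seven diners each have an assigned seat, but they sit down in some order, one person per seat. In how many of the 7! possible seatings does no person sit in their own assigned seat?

1854

Use !n = (n-1)(!(n-1) + !(n-2)).
!7 = 6·(265 + 44) = 6·309 = 1854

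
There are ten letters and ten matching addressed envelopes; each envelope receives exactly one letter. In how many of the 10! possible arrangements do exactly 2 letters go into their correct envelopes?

667485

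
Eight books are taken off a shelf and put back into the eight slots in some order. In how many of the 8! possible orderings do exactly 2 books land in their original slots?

7420

Choose which 2 of the 8 are fixed: C(8,2) = 28.
The other 6 form a derangement: !6 = 265.
Total: 28 × 265 = 7420.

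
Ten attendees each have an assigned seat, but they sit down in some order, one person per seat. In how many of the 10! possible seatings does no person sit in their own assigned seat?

1334961

Use !n = (n-1)(!(n-1) + !(n-2)).
!10 = 9·(133496 + 14833) = 9·148329 = 1334961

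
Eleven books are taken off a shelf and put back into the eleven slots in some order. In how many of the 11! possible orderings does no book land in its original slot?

14684570

The subfactorial !11 = [11!/e] (nearest integer).
11! = 39916800, and 39916800/e ≈ 14684570.08, so !11 = 14684570.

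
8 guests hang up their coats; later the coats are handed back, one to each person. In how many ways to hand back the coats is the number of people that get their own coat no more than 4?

# with exactly i fixed is C(8,i)·!(8-i); sum over i=0..4:
  i=0: C(8,0)·!8 = 1·14833 = 14833
  i=1: C(8,1)·!7 = 8·1854 = 14832
  i=2: C(8,2)·!6 = 28·265 = 7420
  i=3: C(8,3)·!5 = 56·44 = 2464
  i=4: C(8,4)·!4 = 70·9 = 630
Total = 40179.

40179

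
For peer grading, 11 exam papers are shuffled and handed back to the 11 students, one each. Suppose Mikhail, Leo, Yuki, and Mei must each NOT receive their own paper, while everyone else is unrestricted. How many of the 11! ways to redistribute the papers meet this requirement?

Inclusion-exclusion on the 4 forbidden self-matches:
Σ_{j=0}^{4} (-1)^j C(4,j)(11-j)!
= C(4,0)·11! - C(4,1)·10! + C(4,2)·9! - C(4,3)·8! + C(4,4)·7!
= 39916800 - 14515200 + 2177280 - 161280 + 5040
= 27422640

27422640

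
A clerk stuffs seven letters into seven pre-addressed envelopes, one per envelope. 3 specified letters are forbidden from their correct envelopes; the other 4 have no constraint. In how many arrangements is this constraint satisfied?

Inclusion-exclusion on the 3 forbidden self-matches:
Σ_{j=0}^{3} (-1)^j C(3,j)(7-j)!
= C(3,0)·7! - C(3,1)·6! + C(3,2)·5! - C(3,3)·4!
= 5040 - 2160 + 360 - 24
= 3216

3216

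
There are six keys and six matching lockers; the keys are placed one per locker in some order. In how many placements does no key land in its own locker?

By inclusion-exclusion, !6 = Σ (-1)^k · 6!/k! for k=0..6
= 6! - 6!/1! + 6!/2! - 6!/3! + 6!/4! - 6!/5! + 6!/6!
= 720 - 720 + 360 - 120 + 30 - 6 + 1
= 265

265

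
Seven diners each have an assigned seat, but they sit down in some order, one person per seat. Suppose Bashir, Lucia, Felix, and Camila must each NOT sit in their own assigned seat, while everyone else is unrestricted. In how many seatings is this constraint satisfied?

Let A_j be the event that the j-th constrained one is fixed. By inclusion-exclusion over the 4 events:
Σ_{j=0}^{4} (-1)^j C(4,j)(7-j)!
= C(4,0)·7! - C(4,1)·6! + C(4,2)·5! - C(4,3)·4! + C(4,4)·3!
= 5040 - 2880 + 720 - 96 + 6
= 2790

2790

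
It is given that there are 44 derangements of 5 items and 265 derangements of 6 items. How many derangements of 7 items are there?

1854

D_7 = (7-1)·(D_6 + D_5) = 6·(265 + 44) = 6·309 = 1854.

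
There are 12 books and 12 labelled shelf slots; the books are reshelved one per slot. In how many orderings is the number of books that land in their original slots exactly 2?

88107426

Pick the 2 fixed positions: C(12,2) = 66 ways.
The other 10 form a derangement: !10 = 1334961.
Total: 66 × 1334961 = 88107426.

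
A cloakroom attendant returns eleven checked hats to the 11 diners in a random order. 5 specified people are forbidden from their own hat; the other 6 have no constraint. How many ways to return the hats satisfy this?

25022880

Let A_j be the event that the j-th constrained one is fixed. By inclusion-exclusion over the 5 events:
Σ_{j=0}^{5} (-1)^j C(5,j)(11-j)!
= C(5,0)·11! - C(5,1)·10! + C(5,2)·9! - C(5,3)·8! + C(5,4)·7! - C(5,5)·6!
= 39916800 - 18144000 + 3628800 - 403200 + 25200 - 720
= 25022880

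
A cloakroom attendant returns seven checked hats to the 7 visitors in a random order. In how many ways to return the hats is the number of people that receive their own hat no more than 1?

# with exactly i fixed is C(7,i)·!(7-i); sum over i=0..1:
  i=0: C(7,0)·!7 = 1·1854 = 1854
  i=1: C(7,1)·!6 = 7·265 = 1855
Total = 3709.

3709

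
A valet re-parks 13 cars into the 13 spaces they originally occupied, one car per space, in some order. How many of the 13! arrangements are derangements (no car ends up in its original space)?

2290792932

!13 is the nearest integer to 13!/e.
13! = 6227020800, and 6227020800/e ≈ 2290792932.07, so !13 = 2290792932.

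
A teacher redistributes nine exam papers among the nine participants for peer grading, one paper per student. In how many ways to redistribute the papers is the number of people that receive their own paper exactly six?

168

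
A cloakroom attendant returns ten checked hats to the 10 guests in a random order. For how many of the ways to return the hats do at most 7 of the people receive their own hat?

3628754

# with exactly i fixed is C(10,i)·!(10-i); sum over i=0..7:
  i=0: C(10,0)·!10 = 1·1334961 = 1334961
  i=1: C(10,1)·!9 = 10·133496 = 1334960
  i=2: C(10,2)·!8 = 45·14833 = 667485
  i=3: C(10,3)·!7 = 120·1854 = 222480
  i=4: C(10,4)·!6 = 210·265 = 55650
  i=5: C(10,5)·!5 = 252·44 = 11088
  i=6: C(10,6)·!4 = 210·9 = 1890
  i=7: C(10,7)·!3 = 120·2 = 240
Total = 3628754.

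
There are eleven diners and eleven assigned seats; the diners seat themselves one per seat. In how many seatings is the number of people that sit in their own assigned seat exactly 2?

Choose which 2 of the 11 are fixed: C(11,2) = 55.
The remaining 9 must be deranged: !9 = 133496.
Total: 55 × 133496 = 7342280.

7342280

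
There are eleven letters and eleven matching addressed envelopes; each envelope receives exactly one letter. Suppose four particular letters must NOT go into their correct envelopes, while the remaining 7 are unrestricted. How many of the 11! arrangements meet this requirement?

27422640

Let A_j be the event that the j-th constrained one is fixed. By inclusion-exclusion over the 4 events:
Σ_{j=0}^{4} (-1)^j C(4,j)(11-j)!
= C(4,0)·11! - C(4,1)·10! + C(4,2)·9! - C(4,3)·8! + C(4,4)·7!
= 39916800 - 14515200 + 2177280 - 161280 + 5040
= 27422640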